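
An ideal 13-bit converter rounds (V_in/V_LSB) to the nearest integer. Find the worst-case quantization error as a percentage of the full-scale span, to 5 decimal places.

Rounding → worst-case error = ½ LSB = V_FS/2^14, so 100/16384 = 0.00610352 % of full scale.

0.00610 %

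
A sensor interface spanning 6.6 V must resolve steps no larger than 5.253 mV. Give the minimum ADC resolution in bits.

11 bits

Number of steps required ≥ 6.6 V / 5.253 mV = 1256.42.
Need 2^N ≥ 1256.42; 2^10 = 1024, 2^11 = 2048.
Minimum N = 11.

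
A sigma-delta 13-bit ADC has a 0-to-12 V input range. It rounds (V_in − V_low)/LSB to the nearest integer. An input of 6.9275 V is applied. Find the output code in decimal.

code 4729

Full-scale span = 12 V; LSB = 12/2^13 = 1.465 mV.
Input sits at 4729.173 steps above V_low.
round(4729.173) = 4729.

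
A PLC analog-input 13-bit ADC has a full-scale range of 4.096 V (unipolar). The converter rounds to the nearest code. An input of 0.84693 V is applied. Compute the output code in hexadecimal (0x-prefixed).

Full-scale span = 4.096 V; LSB = 4.096/2^13 = 0.500 mV.
(V_in − V_low)/LSB = (0.84693 − 0) / 0.0005 = 1693.860.
Round → code 1694.
In hexadecimal (0x-prefixed): 0x69E.

code 0x69E (decimal 1694)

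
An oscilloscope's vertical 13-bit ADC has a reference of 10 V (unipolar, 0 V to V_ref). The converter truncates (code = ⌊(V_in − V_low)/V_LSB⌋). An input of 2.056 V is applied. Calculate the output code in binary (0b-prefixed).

Full-scale span = 10 V; LSB = 10/2^13 = 1.221 mV.
(V_in − V_low)/LSB = (2.056 − 0) / 0.0012207 = 1684.275.
⌊·⌋(1684.275) = 1684.
In binary (0b-prefixed): 0b11010010100.

code 0b11010010100 (decimal 1684)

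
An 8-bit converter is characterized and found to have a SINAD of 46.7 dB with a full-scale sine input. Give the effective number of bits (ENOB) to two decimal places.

ENOB = (SINAD − 1.76) / 6.02 = (46.7 − 1.76)/6.02 = 7.465.

7.47 bits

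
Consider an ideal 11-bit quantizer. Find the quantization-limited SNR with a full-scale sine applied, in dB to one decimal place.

68.0 dB

SNR ≈ 6.02·N + 1.76 dB = 6.02·11 + 1.76 = 67.98 dB.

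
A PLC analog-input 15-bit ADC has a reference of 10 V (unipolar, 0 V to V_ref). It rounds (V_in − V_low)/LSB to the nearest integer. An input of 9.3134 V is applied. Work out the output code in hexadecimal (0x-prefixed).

With 32768 levels over 10 V, one step is 305.18 µV.
(V_in − V_low)/LSB = (9.3134 − 0) / 0.000305176 = 30518.149.
Round → code 30518.
In hexadecimal (0x-prefixed): 0x7736.

code 0x7736 (decimal 30518)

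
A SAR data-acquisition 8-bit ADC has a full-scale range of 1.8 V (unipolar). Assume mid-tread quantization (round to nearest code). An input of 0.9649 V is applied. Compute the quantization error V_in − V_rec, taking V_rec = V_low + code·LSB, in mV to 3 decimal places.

One LSB is 1.8 V / 256 = 7.031 mV.
(0.9649 − 0)/0.00703125 = 137.2302; round gives code 137.
Code 137 maps back to 0 + 137×0.00703125 V = 0.96328125 V.
V_in − V_rec = 0.00161875 V = 1.619 mV.

1.619 mV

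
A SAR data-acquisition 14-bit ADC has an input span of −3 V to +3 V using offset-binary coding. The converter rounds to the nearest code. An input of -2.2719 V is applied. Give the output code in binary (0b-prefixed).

code 0b11111000100 (decimal 1988)

With 16384 levels over 6 V, one step is 366.21 µV.
(V_in − V_low)/LSB = (-2.2719 − (−3)) / 0.000366211 = 1988.198.
Round → code 1988.
In binary (0b-prefixed): 0b11111000100.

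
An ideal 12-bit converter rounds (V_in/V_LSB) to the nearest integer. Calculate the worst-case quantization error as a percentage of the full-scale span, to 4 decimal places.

0.0122 %

Rounding → worst-case error = ½ LSB = V_FS/2^13, so 100/8192 = 0.012207 % of full scale.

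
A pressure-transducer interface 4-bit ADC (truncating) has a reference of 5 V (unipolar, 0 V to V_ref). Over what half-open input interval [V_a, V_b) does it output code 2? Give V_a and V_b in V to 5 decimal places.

[0.62500 V, 0.93750 V)

LSB = 5/2^4 = 312.500 mV.
V_a = V_low + 2·LSB = 0.625 V; V_b = V_low + 3·LSB = 0.9375 V.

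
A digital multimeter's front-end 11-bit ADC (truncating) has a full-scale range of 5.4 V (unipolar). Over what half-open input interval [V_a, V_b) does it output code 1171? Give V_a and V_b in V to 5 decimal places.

[3.08760 V, 3.09023 V)

LSB = 5.4/2^11 = 2.637 mV.
V_a = V_low + 1171·LSB = 3.0876 V; V_b = V_low + 1172·LSB = 3.09023 V.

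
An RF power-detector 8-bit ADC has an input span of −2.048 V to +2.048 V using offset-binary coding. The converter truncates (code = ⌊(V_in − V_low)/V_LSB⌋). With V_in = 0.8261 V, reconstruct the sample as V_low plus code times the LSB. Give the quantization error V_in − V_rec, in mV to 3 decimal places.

Step size: 4.096 V ÷ 2^8 = 16.000 mV.
Scaled input = 179.6312 LSBs, so code = 179.
Reconstructed: 0.816 V.
Difference: 0.0101 V → 10.100 mV.

10.100 mV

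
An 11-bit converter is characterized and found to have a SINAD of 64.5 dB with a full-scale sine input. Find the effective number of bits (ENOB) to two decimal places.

10.42 bits

ENOB = (SINAD − 1.76) / 6.02 = (64.5 − 1.76)/6.02 = 10.422.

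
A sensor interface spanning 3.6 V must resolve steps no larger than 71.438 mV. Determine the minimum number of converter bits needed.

6 bits

Number of steps required ≥ 3.6 V / 71.438 mV = 50.39.
Need 2^N ≥ 50.39; 2^5 = 32, 2^6 = 64.
Minimum N = 6.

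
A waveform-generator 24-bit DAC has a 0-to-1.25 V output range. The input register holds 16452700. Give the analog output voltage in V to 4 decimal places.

1.2258 V

LSB = 1.25 V / 2^24 = 0.07 µV.
V_out = 0 + 16452700 × 7.45058e-08 V = 1.22582 V.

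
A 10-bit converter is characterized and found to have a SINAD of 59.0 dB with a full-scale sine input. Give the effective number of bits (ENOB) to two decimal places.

ENOB = (SINAD − 1.76) / 6.02 = (59.0 − 1.76)/6.02 = 9.508.

9.51 bits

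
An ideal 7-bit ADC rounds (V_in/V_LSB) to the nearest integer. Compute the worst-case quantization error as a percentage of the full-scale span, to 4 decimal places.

0.3906 %

Rounding → worst-case error = ½ LSB = V_FS/2^8, so 100/256 = 0.390625 % of full scale.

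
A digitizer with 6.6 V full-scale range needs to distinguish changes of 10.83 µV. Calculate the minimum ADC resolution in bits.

20 bits

Number of steps required ≥ 6.6 V / 10.83 µV = 609418.28.
Need 2^N ≥ 609418.28; 2^19 = 524288, 2^20 = 1048576.
Minimum N = 20.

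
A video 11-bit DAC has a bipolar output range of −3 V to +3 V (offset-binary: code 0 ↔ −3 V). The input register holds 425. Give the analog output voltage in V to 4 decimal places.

-1.7549 V

LSB = 6 V / 2^11 = 2.930 mV.
V_out = (−3) + 425 × 0.00292969 V = -1.75488 V.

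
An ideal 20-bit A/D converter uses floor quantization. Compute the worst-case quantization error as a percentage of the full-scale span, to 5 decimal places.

Truncating → worst-case error = 1 LSB = V_FS/2^20, so 100/1048576 = 9.53674e-05 % of full scale.

0.00010 %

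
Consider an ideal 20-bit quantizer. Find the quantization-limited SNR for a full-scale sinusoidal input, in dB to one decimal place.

SNR ≈ 6.02·N + 1.76 dB = 6.02·20 + 1.76 = 122.16 dB.

122.2 dB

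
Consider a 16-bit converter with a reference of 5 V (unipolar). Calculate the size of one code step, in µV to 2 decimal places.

Full-scale span = 5 V.
LSB = 5 / 2^16 = 5 / 65536 = 7.62939e-05 V = 76.29 µV.

76.29 µV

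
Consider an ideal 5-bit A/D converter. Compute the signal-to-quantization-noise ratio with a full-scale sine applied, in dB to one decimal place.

31.9 dB

SNR ≈ 6.02·N + 1.76 dB = 6.02·5 + 1.76 = 31.86 dB.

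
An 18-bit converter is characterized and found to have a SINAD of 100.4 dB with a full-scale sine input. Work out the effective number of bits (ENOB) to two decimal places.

16.39 bits

ENOB = (SINAD − 1.76) / 6.02 = (100.4 − 1.76)/6.02 = 16.385.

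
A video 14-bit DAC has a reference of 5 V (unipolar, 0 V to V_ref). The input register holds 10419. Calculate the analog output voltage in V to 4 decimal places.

LSB = 5 V / 2^14 = 305.18 µV.
V_out = 0 + 10419 × 0.000305176 V = 3.17963 V.

3.1796 V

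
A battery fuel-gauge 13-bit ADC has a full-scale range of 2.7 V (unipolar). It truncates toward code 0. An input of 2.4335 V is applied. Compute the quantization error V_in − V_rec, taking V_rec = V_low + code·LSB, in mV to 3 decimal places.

LSB = 2.7/2^13 = 329.59 µV.
(V_in − V_low)/LSB = (2.4335 − 0)/0.00032959 = 7383.4193 → code 7383 (floor).
Reconstructed: 2.4333618 V.
V_in − V_rec = 0.000138184 V = 0.138 mV.

0.138 mV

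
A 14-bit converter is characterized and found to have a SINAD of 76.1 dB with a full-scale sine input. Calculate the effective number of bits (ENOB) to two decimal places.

12.35 bits

ENOB = (SINAD − 1.76) / 6.02 = (76.1 − 1.76)/6.02 = 12.349.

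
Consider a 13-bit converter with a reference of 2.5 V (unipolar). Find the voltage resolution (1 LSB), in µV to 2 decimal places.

Full-scale span = 2.5 V.
LSB = 2.5 / 2^13 = 2.5 / 8192 = 0.000305176 V = 305.18 µV.

305.18 µV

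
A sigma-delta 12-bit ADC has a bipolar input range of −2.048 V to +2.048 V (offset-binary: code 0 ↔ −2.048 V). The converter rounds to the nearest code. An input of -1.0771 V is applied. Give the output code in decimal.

With 4096 levels over 4.096 V, one step is 1.000 mV.
Input sits at 970.900 steps above V_low.
So the output code is 971.

code 971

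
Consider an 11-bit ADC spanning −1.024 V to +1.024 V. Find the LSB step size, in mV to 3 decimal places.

1.000 mV

Full-scale span = 2.048 V.
LSB = 2.048 / 2^11 = 2.048 / 2048 = 0.001 V = 1.000 mV.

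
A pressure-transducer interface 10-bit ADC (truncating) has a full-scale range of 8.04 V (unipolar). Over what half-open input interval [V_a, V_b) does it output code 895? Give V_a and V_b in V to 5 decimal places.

[7.02715 V, 7.03500 V)

LSB = 8.04/2^10 = 7.852 mV.
V_a = V_low + 895·LSB = 7.02715 V; V_b = V_low + 896·LSB = 7.035 V.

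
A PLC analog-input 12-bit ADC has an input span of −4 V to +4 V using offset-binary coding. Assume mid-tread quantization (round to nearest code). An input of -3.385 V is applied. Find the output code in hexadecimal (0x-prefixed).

code 0x13B (decimal 315)

With 4096 levels over 8 V, one step is 1.953 mV.
(V_in − V_low)/LSB = (-3.385 − (−4)) / 0.00195312 = 314.880.
round(314.880) = 315.
In hexadecimal (0x-prefixed): 0x13B.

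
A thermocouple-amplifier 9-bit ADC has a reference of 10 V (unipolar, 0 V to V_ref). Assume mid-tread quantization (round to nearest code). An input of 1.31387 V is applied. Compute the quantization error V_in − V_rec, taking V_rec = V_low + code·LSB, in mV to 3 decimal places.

Step size: 10 V ÷ 2^9 = 19.531 mV.
(V_in − V_low)/LSB = (1.31387 − 0)/0.0195312 = 67.2701 → code 67 (round).
Code 67 maps back to 0 + 67×0.0195312 V = 1.3085938 V.
V_in − V_rec = 0.00527625 V = 5.276 mV.

5.276 mV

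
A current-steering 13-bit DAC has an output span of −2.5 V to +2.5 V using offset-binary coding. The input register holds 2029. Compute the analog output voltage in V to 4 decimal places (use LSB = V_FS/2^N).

LSB = 5 V / 2^13 = 0.610 mV.
V_out = (−2.5) + 2029 × 0.000610352 V = -1.2616 V.

-1.2616 V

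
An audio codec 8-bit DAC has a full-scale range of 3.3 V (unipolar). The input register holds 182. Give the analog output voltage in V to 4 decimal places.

LSB = 3.3 V / 2^8 = 12.891 mV.
V_out = 0 + 182 × 0.0128906 V = 2.34609 V.

2.3461 V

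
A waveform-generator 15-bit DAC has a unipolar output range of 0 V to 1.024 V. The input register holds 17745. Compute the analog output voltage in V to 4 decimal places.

LSB = 1.024 V / 2^15 = 31.25 µV.
V_out = 0 + 17745 × 3.125e-05 V = 0.554531 V.

0.5545 V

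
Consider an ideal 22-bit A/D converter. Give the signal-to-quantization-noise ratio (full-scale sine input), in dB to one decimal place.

134.2 dB

SNR ≈ 6.02·N + 1.76 dB = 6.02·22 + 1.76 = 134.20 dB.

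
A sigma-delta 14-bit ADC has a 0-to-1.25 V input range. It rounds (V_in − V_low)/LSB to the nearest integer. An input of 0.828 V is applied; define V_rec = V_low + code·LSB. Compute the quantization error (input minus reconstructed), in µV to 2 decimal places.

-18.19 µV

LSB = 1.25/2^14 = 76.29 µV.
(0.828 − 0)/7.62939e-05 = 10852.7616; round gives code 10853.
V_rec = 0 + 10853·7.62939e-05 = 0.82801819 V.
V_in − V_rec = -1.81885e-05 V = -18.19 µV.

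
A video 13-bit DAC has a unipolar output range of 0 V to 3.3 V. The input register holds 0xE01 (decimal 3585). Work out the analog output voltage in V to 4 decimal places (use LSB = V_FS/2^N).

LSB = 3.3 V / 2^13 = 402.83 µV.
Code 0xE01 = 3585 decimal.
V_out = 0 + 3585 × 0.000402832 V = 1.44415 V.

1.4442 V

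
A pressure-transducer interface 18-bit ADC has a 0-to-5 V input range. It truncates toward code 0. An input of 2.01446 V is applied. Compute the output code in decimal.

code 105615

Full-scale span = 5 V; LSB = 5/2^18 = 19.07 µV.
(2.01446 − 0) / 1.90735e-05 = 105615.720 LSBs.
So the output code is 105615.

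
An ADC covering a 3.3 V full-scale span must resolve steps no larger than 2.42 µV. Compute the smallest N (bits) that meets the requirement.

21 bits

Number of steps required ≥ 3.3 V / 2.42 µV = 1363636.36.
Need 2^N ≥ 1363636.36; 2^20 = 1048576, 2^21 = 2097152.
Minimum N = 21.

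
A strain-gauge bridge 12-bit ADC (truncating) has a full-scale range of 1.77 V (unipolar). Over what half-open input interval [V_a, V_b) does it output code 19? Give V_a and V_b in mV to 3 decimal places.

[8.210 mV, 8.643 mV)

LSB = 1.77/2^12 = 432.13 µV.
V_a = V_low + 19·LSB = 0.00821045 V; V_b = V_low + 20·LSB = 0.00864258 V.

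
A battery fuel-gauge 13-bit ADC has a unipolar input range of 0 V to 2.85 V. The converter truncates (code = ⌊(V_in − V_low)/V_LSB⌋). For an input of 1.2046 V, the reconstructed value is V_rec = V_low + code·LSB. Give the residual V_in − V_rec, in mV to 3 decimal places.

LSB = 2.85/2^13 = 347.90 µV.
(1.2046 − 0)/0.0003479 = 3462.4853; ⌊·⌋ gives code 3462.
Reconstructed: 1.2044312 V.
Error = 1.2046 − 1.2044312 = 0.000168848 V = 0.169 mV.

0.169 mV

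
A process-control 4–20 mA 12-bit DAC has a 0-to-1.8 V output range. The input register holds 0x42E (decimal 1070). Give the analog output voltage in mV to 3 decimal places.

470.215 mV

LSB = 1.8 V / 2^12 = 439.45 µV.
Code 0x42E = 1070 decimal.
V_out = 0 + 1070 × 0.000439453 V = 0.470215 V.
= 470.215 mV.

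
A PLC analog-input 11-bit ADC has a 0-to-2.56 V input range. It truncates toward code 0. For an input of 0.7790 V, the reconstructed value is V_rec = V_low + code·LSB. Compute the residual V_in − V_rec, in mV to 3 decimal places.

One LSB is 2.56 V / 2048 = 1.250 mV.
(0.7790 − 0)/0.00125 = 623.2000; ⌊·⌋ gives code 623.
Reconstructed: 0.77875 V.
Error = 0.7790 − 0.77875 = 0.00025 V = 0.250 mV.

0.250 mV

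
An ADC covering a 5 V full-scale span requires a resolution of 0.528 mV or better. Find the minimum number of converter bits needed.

Number of steps required ≥ 5 V / 0.528 mV = 9469.70.
Need 2^N ≥ 9469.70; 2^13 = 8192, 2^14 = 16384.
Minimum N = 14.

14 bits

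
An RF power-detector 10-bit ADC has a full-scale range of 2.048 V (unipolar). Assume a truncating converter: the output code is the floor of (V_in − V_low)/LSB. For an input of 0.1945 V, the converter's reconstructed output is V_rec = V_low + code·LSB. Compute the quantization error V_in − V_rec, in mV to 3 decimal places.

0.500 mV

LSB = 2.048/2^10 = 2.000 mV.
(0.1945 − 0)/0.002 = 97.2500; ⌊·⌋ gives code 97.
Reconstructed: 0.194 V.
Error = 0.1945 − 0.194 = 0.0005 V = 0.500 mV.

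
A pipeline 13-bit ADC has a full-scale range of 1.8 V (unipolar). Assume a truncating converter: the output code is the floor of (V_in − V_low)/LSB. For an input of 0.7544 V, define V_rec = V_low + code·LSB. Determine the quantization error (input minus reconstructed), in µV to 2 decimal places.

78.71 µV

Step size: 1.8 V ÷ 2^13 = 219.73 µV.
(V_in − V_low)/LSB = (0.7544 − 0)/0.000219727 = 3433.3582 → code 3433 (floor).
Reconstructed: 0.75432129 V.
Error = 0.7544 − 0.75432129 = 7.87109e-05 V = 78.71 µV.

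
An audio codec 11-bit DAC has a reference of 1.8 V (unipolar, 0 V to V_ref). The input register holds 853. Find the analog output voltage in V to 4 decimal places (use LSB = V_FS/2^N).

LSB = 1.8 V / 2^11 = 0.879 mV.
V_out = 0 + 853 × 0.000878906 V = 0.749707 V.

0.7497 V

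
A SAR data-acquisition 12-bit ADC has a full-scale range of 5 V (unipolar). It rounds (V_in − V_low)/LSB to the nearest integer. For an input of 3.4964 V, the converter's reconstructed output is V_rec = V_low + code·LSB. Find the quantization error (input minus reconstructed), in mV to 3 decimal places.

LSB = 5/2^12 = 1.221 mV.
(V_in − V_low)/LSB = (3.4964 − 0)/0.0012207 = 2864.2509 → code 2864 (round).
Code 2864 maps back to 0 + 2864×0.0012207 V = 3.4960938 V.
V_in − V_rec = 0.00030625 V = 0.306 mV.

0.306 mV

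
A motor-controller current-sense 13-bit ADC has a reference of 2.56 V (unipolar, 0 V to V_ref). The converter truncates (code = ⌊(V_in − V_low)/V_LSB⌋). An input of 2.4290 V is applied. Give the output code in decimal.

LSB = 2.56 V / 8192 = 312.50 µV.
(V_in − V_low)/LSB = (2.4290 − 0) / 0.0003125 = 7772.800.
⌊·⌋(7772.800) = 7772.

code 7772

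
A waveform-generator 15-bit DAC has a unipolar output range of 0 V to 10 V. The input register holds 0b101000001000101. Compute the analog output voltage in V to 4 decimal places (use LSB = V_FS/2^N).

LSB = 10 V / 2^15 = 305.18 µV.
Code 0b101000001000101 = 20549 decimal.
V_out = 0 + 20549 × 0.000305176 V = 6.27106 V.

6.2711 V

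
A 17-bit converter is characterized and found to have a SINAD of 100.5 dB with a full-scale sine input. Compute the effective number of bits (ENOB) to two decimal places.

16.40 bits

ENOB = (SINAD − 1.76) / 6.02 = (100.5 − 1.76)/6.02 = 16.402.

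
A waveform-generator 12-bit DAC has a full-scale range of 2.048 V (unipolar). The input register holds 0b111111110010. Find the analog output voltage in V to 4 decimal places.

2.0410 V

LSB = 2.048 V / 2^12 = 0.500 mV.
Code 0b111111110010 = 4082 decimal.
V_out = 0 + 4082 × 0.0005 V = 2.041 V.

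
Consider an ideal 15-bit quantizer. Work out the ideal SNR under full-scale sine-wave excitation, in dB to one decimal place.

SNR ≈ 6.02·N + 1.76 dB = 6.02·15 + 1.76 = 92.06 dB.

92.1 dB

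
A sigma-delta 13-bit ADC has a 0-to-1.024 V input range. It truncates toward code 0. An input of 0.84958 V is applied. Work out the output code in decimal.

code 6796

LSB = 1.024 V / 8192 = 125.00 µV.
Input sits at 6796.640 steps above V_low.
So the output code is 6796.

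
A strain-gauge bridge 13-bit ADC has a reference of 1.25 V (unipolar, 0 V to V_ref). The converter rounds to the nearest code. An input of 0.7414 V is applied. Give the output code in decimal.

LSB = 1.25 V / 8192 = 152.59 µV.
Input sits at 4858.839 steps above V_low.
So the output code is 4859.

code 4859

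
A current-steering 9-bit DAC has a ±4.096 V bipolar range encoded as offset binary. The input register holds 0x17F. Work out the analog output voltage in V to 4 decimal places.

LSB = 8.192 V / 2^9 = 16.000 mV.
Code 0x17F = 383 decimal.
V_out = (−4.096) + 383 × 0.016 V = 2.032 V.

2.0320 V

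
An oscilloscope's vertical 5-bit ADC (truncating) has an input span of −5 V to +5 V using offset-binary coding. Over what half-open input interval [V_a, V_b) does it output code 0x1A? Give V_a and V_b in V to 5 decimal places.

LSB = 10/2^5 = 312.500 mV.
Code 0x1A = 26 decimal.
V_a = V_low + 26·LSB = 3.125 V; V_b = V_low + 27·LSB = 3.4375 V.

[3.12500 V, 3.43750 V)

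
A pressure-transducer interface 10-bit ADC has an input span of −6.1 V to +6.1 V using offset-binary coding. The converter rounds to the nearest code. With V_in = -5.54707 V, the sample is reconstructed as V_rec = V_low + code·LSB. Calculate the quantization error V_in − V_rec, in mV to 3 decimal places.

4.883 mV

LSB = 12.2/2^10 = 11.914 mV.
Scaled input = 46.4099 LSBs, so code = 46.
Reconstructed: -5.5519531 V.
Error = -5.54707 − (−5.5519531) = 0.00488313 V = 4.883 mV.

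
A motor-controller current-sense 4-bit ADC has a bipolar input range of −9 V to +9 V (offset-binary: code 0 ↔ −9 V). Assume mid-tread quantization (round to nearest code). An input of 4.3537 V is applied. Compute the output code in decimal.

With 16 levels over 18 V, one step is 1.1250 V.
(V_in − V_low)/LSB = (4.3537 − (−9)) / 1.125 = 11.870.
Round → code 12.

code 12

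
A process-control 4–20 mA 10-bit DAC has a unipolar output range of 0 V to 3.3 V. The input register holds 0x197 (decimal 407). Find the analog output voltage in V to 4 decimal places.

LSB = 3.3 V / 2^10 = 3.223 mV.
Code 0x197 = 407 decimal.
V_out = 0 + 407 × 0.00322266 V = 1.31162 V.

1.3116 V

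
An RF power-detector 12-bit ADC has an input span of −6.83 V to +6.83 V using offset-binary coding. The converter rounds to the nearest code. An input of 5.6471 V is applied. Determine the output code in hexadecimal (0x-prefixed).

LSB = 13.66 V / 4096 = 3.335 mV.
Input sits at 3741.303 steps above V_low.
Round → code 3741.
In hexadecimal (0x-prefixed): 0xE9D.

code 0xE9D (decimal 3741)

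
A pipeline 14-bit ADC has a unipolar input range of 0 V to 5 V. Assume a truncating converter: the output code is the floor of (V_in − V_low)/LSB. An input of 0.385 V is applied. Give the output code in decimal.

code 1261

Full-scale span = 5 V; LSB = 5/2^14 = 305.18 µV.
(V_in − V_low)/LSB = (0.385 − 0) / 0.000305176 = 1261.568.
So the output code is 1261.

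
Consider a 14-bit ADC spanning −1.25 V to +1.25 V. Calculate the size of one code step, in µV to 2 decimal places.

152.59 µV

Full-scale span = 2.5 V.
LSB = 2.5 / 2^14 = 2.5 / 16384 = 0.000152588 V = 152.59 µV.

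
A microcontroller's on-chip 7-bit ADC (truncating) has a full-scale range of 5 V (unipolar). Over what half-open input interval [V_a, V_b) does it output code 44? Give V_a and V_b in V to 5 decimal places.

[1.71875 V, 1.75781 V)

LSB = 5/2^7 = 39.062 mV.
V_a = V_low + 44·LSB = 1.71875 V; V_b = V_low + 45·LSB = 1.75781 V.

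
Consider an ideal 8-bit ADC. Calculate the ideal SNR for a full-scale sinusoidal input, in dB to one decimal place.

49.9 dB

SNR ≈ 6.02·N + 1.76 dB = 6.02·8 + 1.76 = 49.92 dB.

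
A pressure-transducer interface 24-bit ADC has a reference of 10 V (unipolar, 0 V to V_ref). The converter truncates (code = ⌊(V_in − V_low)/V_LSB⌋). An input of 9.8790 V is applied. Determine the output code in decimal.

code 16574211

LSB = 10 V / 16777216 = 0.60 µV.
Input sits at 16574211.686 steps above V_low.
⌊·⌋(16574211.686) = 16574211.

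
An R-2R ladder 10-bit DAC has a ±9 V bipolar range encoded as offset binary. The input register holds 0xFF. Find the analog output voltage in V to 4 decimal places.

LSB = 18 V / 2^10 = 17.578 mV.
Code 0xFF = 255 decimal.
V_out = (−9) + 255 × 0.0175781 V = -4.51758 V.

-4.5176 V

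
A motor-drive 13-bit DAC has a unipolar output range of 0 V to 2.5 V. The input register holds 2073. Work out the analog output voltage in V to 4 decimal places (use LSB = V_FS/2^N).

0.6326 V

LSB = 2.5 V / 2^13 = 305.18 µV.
V_out = 0 + 2073 × 0.000305176 V = 0.632629 V.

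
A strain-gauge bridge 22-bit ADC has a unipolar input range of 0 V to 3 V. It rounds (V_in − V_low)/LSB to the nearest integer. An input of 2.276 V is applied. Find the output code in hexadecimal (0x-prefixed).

Full-scale span = 3 V; LSB = 3/2^22 = 0.72 µV.
Input sits at 3182078.635 steps above V_low.
round(3182078.635) = 3182079.
In hexadecimal (0x-prefixed): 0x308DFF.

code 0x308DFF (decimal 3182079)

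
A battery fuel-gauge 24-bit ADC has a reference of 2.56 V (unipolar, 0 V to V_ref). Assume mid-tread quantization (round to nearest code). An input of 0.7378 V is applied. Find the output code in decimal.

code 4835246

With 16777216 levels over 2.56 V, one step is 0.15 µV.
Input sits at 4835246.080 steps above V_low.
So the output code is 4835246.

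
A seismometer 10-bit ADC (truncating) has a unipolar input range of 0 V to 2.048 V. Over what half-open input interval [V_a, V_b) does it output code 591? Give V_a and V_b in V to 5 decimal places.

[1.18200 V, 1.18400 V)

LSB = 2.048/2^10 = 2.000 mV.
V_a = V_low + 591·LSB = 1.182 V; V_b = V_low + 592·LSB = 1.184 V.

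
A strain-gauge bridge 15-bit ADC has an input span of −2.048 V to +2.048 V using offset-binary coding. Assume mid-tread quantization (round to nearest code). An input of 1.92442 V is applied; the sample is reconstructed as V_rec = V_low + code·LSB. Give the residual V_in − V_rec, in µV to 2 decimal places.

45.00 µV

One LSB is 4.096 V / 32768 = 125.00 µV.
(V_in − V_low)/LSB = (1.92442 − (−2.048))/0.000125 = 31779.3600 → code 31779 (round).
Code 31779 maps back to (−2.048) + 31779×0.000125 V = 1.924375 V.
Error = 1.92442 − 1.924375 = 4.5e-05 V = 45.00 µV.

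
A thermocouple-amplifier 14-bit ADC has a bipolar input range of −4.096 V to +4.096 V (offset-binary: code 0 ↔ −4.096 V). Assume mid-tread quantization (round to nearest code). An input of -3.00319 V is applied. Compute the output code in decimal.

Full-scale span = 8.192 V; LSB = 8.192/2^14 = 0.500 mV.
(-3.00319 − (−4.096)) / 0.0005 = 2185.620 LSBs.
Round → code 2186.

code 2186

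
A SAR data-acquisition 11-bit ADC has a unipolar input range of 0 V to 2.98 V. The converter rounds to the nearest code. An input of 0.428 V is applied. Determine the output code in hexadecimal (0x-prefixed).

code 0x126 (decimal 294)

With 2048 levels over 2.98 V, one step is 1.455 mV.
Input sits at 294.142 steps above V_low.
round(294.142) = 294.
In hexadecimal (0x-prefixed): 0x126.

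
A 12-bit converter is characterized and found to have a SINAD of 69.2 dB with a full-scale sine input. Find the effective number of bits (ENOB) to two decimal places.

ENOB = (SINAD − 1.76) / 6.02 = (69.2 − 1.76)/6.02 = 11.203.

11.20 bits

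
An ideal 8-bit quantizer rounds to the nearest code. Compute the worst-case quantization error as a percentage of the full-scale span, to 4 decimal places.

Rounding → worst-case error = ½ LSB = V_FS/2^9, so 100/512 = 0.195312 % of full scale.

0.1953 %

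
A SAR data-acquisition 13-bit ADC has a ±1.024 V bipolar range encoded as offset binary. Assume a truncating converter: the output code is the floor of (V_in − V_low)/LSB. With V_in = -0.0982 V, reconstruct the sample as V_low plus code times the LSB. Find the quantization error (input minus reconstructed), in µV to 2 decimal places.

LSB = 2.048/2^13 = 250.00 µV.
Scaled input = 3703.2000 LSBs, so code = 3703.
Code 3703 maps back to (−1.024) + 3703×0.00025 V = -0.09825 V.
Error = -0.0982 − (−0.09825) = 5e-05 V = 50.00 µV.

50.00 µV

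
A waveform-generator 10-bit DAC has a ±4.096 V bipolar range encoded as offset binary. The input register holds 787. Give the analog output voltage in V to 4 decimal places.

LSB = 8.192 V / 2^10 = 8.000 mV.
V_out = (−4.096) + 787 × 0.008 V = 2.2 V.

2.2000 V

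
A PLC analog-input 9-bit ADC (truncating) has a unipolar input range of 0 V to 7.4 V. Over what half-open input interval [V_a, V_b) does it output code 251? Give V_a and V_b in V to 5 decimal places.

LSB = 7.4/2^9 = 14.453 mV.
V_a = V_low + 251·LSB = 3.62773 V; V_b = V_low + 252·LSB = 3.64219 V.

[3.62773 V, 3.64219 V)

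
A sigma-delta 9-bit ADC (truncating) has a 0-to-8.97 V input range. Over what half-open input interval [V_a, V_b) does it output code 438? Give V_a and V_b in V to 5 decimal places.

[7.67355 V, 7.69107 V)

LSB = 8.97/2^9 = 17.520 mV.
V_a = V_low + 438·LSB = 7.67355 V; V_b = V_low + 439·LSB = 7.69107 V.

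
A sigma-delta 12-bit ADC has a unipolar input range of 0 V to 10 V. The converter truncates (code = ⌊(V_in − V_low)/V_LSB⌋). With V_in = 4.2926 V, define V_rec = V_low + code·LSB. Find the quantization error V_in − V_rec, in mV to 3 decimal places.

0.608 mV

LSB = 10/2^12 = 2.441 mV.
Scaled input = 1758.2490 LSBs, so code = 1758.
Reconstructed: 4.2919922 V.
V_in − V_rec = 0.000607812 V = 0.608 mV.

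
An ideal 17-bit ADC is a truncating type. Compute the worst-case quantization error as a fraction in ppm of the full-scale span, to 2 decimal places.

7.63 ppm

Truncating → worst-case error = 1 LSB = V_FS/2^17, so 1e+06/131072 = 7.62939 ppm of full scale.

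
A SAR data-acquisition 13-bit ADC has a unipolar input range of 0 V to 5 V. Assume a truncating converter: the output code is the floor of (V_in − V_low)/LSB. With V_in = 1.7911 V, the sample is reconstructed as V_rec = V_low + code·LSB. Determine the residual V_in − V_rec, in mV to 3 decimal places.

Step size: 5 V ÷ 2^13 = 0.610 mV.
(1.7911 − 0)/0.000610352 = 2934.5382; ⌊·⌋ gives code 2934.
Reconstructed: 1.7907715 V.
Difference: 0.000328516 V → 0.329 mV.

0.329 mV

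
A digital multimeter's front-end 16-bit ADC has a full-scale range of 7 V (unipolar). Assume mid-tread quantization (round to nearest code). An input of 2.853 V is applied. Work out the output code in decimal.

Full-scale span = 7 V; LSB = 7/2^16 = 106.81 µV.
(2.853 − 0) / 0.000106812 = 26710.601 LSBs.
round(26710.601) = 26711.

code 26711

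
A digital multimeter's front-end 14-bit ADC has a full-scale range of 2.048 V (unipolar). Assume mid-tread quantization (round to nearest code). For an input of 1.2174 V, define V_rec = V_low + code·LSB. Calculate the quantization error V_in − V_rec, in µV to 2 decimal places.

25.00 µV

LSB = 2.048/2^14 = 125.00 µV.
(V_in − V_low)/LSB = (1.2174 − 0)/0.000125 = 9739.2000 → code 9739 (round).
V_rec = 0 + 9739·0.000125 = 1.217375 V.
V_in − V_rec = 2.5e-05 V = 25.00 µV.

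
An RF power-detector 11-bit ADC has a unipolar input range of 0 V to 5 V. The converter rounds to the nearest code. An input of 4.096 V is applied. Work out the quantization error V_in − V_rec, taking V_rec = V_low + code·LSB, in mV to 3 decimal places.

One LSB is 5 V / 2048 = 2.441 mV.
(V_in − V_low)/LSB = (4.096 − 0)/0.00244141 = 1677.7216 → code 1678 (round).
V_rec = 0 + 1678·0.00244141 = 4.0966797 V.
Error = 4.096 − 4.0966797 = -0.000679687 V = -0.680 mV.

-0.680 mV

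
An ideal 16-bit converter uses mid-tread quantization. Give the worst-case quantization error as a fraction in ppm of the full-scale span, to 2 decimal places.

Rounding → worst-case error = ½ LSB = V_FS/2^17, so 1e+06/131072 = 7.62939 ppm of full scale.

7.63 ppm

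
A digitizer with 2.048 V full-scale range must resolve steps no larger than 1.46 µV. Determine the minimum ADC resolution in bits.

21 bits

Number of steps required ≥ 2.048 V / 1.46 µV = 1402739.73.
Need 2^N ≥ 1402739.73; 2^20 = 1048576, 2^21 = 2097152.
Minimum N = 21.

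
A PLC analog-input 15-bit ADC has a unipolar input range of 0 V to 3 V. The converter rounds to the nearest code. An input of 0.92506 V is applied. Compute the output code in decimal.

LSB = 3 V / 32768 = 91.55 µV.
(0.92506 − 0) / 9.15527e-05 = 10104.122 LSBs.
round(10104.122) = 10104.

code 10104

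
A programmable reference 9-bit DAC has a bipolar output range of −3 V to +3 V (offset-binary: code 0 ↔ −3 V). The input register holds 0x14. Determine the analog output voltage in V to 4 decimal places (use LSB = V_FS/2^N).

LSB = 6 V / 2^9 = 11.719 mV.
Code 0x14 = 20 decimal.
V_out = (−3) + 20 × 0.0117188 V = -2.76562 V.

-2.7656 V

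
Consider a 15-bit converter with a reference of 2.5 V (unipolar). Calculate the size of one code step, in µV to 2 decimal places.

Full-scale span = 2.5 V.
LSB = 2.5 / 2^15 = 2.5 / 32768 = 7.62939e-05 V = 76.29 µV.

76.29 µV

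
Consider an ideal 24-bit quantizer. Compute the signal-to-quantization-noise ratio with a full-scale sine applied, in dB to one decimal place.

SNR ≈ 6.02·N + 1.76 dB = 6.02·24 + 1.76 = 146.24 dB.

146.2 dB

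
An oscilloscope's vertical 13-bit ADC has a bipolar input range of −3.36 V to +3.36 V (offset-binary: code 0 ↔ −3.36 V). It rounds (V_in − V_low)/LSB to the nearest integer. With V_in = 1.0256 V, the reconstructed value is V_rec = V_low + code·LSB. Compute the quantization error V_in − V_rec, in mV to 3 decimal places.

One LSB is 6.72 V / 8192 = 0.820 mV.
Scaled input = 5346.2552 LSBs, so code = 5346.
V_rec = (−3.36) + 5346·0.000820312 = 1.0253906 V.
V_in − V_rec = 0.000209375 V = 0.209 mV.

0.209 mV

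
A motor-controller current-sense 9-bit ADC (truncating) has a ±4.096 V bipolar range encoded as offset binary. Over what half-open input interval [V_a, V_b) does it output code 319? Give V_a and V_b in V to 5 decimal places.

LSB = 8.192/2^9 = 16.000 mV.
V_a = V_low + 319·LSB = 1.008 V; V_b = V_low + 320·LSB = 1.024 V.

[1.00800 V, 1.02400 V)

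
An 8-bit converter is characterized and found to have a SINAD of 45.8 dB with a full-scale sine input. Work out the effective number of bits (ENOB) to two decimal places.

7.32 bits

ENOB = (SINAD − 1.76) / 6.02 = (45.8 − 1.76)/6.02 = 7.316.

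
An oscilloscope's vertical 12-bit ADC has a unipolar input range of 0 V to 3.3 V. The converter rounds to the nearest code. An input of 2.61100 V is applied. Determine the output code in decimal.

code 3241

Full-scale span = 3.3 V; LSB = 3.3/2^12 = 0.806 mV.
(V_in − V_low)/LSB = (2.61100 − 0) / 0.000805664 = 3240.805.
Round → code 3241.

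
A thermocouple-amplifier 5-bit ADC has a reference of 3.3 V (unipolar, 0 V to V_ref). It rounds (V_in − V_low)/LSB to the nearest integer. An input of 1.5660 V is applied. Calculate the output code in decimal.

Full-scale span = 3.3 V; LSB = 3.3/2^5 = 103.125 mV.
(1.5660 − 0) / 0.103125 = 15.185 LSBs.
round(15.185) = 15.

code 15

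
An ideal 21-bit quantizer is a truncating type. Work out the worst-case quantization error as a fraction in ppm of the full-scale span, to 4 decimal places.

0.4768 ppm

Truncating → worst-case error = 1 LSB = V_FS/2^21, so 1e+06/2097152 = 0.476837 ppm of full scale.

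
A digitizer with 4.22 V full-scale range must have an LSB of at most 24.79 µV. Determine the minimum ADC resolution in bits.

18 bits

Number of steps required ≥ 4.22 V / 24.79 µV = 170229.93.
Need 2^N ≥ 170229.93; 2^17 = 131072, 2^18 = 262144.
Minimum N = 18.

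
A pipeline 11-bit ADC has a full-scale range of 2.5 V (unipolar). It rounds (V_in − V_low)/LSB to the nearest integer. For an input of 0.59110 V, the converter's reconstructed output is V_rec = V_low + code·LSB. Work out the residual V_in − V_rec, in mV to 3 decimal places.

0.280 mV

One LSB is 2.5 V / 2048 = 1.221 mV.
(0.59110 − 0)/0.0012207 = 484.2291; round gives code 484.
Reconstructed: 0.59082031 V.
Error = 0.59110 − 0.59082031 = 0.000279687 V = 0.280 mV.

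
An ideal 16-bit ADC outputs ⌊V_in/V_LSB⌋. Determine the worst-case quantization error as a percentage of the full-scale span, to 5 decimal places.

0.00153 %

Truncating → worst-case error = 1 LSB = V_FS/2^16, so 100/65536 = 0.00152588 % of full scale.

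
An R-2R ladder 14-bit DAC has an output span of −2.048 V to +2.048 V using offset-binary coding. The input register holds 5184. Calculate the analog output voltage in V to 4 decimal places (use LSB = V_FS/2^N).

LSB = 4.096 V / 2^14 = 250.00 µV.
V_out = (−2.048) + 5184 × 0.00025 V = -0.752 V.

-0.7520 V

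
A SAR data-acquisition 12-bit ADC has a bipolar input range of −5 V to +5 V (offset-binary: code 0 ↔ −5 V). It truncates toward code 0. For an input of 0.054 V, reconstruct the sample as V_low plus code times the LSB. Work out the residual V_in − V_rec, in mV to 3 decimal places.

Step size: 10 V ÷ 2^12 = 2.441 mV.
(V_in − V_low)/LSB = (0.054 − (−5))/0.00244141 = 2070.1184 → code 2070 (floor).
V_rec = (−5) + 2070·0.00244141 = 0.053710938 V.
Difference: 0.000289062 V → 0.289 mV.

0.289 mV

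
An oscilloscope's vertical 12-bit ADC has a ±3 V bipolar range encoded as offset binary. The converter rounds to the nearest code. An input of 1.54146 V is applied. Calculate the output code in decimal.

Full-scale span = 6 V; LSB = 6/2^12 = 1.465 mV.
(V_in − V_low)/LSB = (1.54146 − (−3)) / 0.00146484 = 3100.303.
So the output code is 3100.

code 3100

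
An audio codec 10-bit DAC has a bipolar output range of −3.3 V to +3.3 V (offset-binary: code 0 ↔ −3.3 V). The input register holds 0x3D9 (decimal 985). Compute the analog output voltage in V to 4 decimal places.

LSB = 6.6 V / 2^10 = 6.445 mV.
Code 0x3D9 = 985 decimal.
V_out = (−3.3) + 985 × 0.00644531 V = 3.04863 V.

3.0486 V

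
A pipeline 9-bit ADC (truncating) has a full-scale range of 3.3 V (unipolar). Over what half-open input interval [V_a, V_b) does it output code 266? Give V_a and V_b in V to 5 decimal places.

LSB = 3.3/2^9 = 6.445 mV.
V_a = V_low + 266·LSB = 1.71445 V; V_b = V_low + 267·LSB = 1.7209 V.

[1.71445 V, 1.72090 V)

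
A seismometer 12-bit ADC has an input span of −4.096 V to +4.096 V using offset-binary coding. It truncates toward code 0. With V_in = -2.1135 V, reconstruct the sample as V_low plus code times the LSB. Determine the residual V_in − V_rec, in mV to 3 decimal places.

0.500 mV

Step size: 8.192 V ÷ 2^12 = 2.000 mV.
Scaled input = 991.2500 LSBs, so code = 991.
Code 991 maps back to (−4.096) + 991×0.002 V = -2.114 V.
V_in − V_rec = 0.0005 V = 0.500 mV.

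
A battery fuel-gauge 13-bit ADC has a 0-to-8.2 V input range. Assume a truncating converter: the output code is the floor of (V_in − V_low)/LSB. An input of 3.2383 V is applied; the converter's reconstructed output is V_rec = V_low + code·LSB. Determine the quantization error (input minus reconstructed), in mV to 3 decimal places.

LSB = 8.2/2^13 = 1.001 mV.
Scaled input = 3235.1407 LSBs, so code = 3235.
Code 3235 maps back to 0 + 3235×0.00100098 V = 3.2381592 V.
Error = 3.2383 − 3.2381592 = 0.00014082 V = 0.141 mV.

0.141 mV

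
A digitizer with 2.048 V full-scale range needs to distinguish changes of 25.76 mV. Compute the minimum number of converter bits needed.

7 bits

Number of steps required ≥ 2.048 V / 25.76 mV = 79.50.
Need 2^N ≥ 79.50; 2^6 = 64, 2^7 = 128.
Minimum N = 7.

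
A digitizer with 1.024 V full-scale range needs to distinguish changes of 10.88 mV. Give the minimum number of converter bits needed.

Number of steps required ≥ 1.024 V / 10.88 mV = 94.12.
Need 2^N ≥ 94.12; 2^6 = 64, 2^7 = 128.
Minimum N = 7.

7 bits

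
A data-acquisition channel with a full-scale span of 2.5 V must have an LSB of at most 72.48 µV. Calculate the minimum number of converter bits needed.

Number of steps required ≥ 2.5 V / 72.48 µV = 34492.27.
Need 2^N ≥ 34492.27; 2^15 = 32768, 2^16 = 65536.
Minimum N = 16.

16 bits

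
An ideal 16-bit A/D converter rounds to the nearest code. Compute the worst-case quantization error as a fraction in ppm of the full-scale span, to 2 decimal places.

7.63 ppm

Rounding → worst-case error = ½ LSB = V_FS/2^17, so 1e+06/131072 = 7.62939 ppm of full scale.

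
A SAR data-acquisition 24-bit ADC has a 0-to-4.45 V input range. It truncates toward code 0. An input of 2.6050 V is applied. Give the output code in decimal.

Full-scale span = 4.45 V; LSB = 4.45/2^24 = 0.27 µV.
(2.6050 − 0) / 2.65241e-07 = 9821269.142 LSBs.
Floor → code 9821269.

code 9821269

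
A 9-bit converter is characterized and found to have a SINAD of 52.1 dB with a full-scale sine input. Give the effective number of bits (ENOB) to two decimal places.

8.36 bits

ENOB = (SINAD − 1.76) / 6.02 = (52.1 − 1.76)/6.02 = 8.362.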